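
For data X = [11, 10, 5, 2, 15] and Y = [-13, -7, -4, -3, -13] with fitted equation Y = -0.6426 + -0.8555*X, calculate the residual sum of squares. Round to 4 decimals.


For each point, residual = actual - predicted.
Residuals: [-2.9469, 2.1976, 0.9201, -0.6464, 0.4751].
Sum of squared residuals = 15.0038.

15.0038


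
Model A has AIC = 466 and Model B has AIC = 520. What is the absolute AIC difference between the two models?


Absolute difference = |466 - 520| = 54.
The model with lower AIC (A) is preferred.

54


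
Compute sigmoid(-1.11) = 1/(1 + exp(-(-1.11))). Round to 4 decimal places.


Compute exp(1.1100) = 3.0344.
Sigmoid = 1 / (1 + 3.0344) = 1 / 4.0344 = 0.2479.

0.2479


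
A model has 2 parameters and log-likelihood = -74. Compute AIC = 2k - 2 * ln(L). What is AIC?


AIC = 2k - 2*loglik = 2(2) - 2(-74).
= 4 + 148 = 152.

152


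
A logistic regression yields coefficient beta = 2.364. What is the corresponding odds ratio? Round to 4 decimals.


The odds ratio is computed as:
OR = e^(2.364) = 10.6334.

10.6334


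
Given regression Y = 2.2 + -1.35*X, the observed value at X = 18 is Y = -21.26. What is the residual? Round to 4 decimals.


Fitted value at X = 18 is yhat = 2.2 + -1.35*18 = -22.1000.
Residual = -21.26 - -22.1000 = 0.8400.

0.8400


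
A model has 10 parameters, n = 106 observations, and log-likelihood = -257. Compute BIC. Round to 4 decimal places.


ln(106) = 4.663439.
k * ln(n) = 10 * 4.663439 = 46.634390.
-2L = 514.
BIC = 46.634390 + 514 = 560.634390, which rounds to 560.6344.

560.6344


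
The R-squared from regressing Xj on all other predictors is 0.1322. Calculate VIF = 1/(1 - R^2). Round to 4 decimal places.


Denominator: 1 - 0.1322 = 0.8678.
VIF = 1 / 0.8678 = 1.1523.

1.1523


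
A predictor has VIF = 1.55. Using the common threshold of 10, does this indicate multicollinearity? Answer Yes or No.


Check: VIF = 1.55 vs threshold = 10.
Since 1.55 < 10, the answer is No.

No


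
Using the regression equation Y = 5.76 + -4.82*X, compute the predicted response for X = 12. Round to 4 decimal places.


Predicted value:
Y = 5.76 + (-4.82)(12) = 5.76 + -57.8400 = -52.0800.

-52.0800


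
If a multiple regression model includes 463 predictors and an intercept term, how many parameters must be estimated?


Total coefficients = number of predictors + 1 (for the intercept).
= 463 + 1 = 464.

464


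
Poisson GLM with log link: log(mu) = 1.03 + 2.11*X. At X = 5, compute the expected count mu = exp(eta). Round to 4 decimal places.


eta = 1.03 + 2.11 * 5 = 11.5800.
mu = exp(11.5800) = 106937.5181.

106937.5181


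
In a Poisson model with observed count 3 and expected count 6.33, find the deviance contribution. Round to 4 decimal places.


y/mu = 3/6.33 = 0.473934 (approx.), and ln(3/6.33) = -0.746688.
y * ln(y/mu) = 3 * -0.746688 = -2.240064.
y - mu = -3.33.
D = 2 * (-2.240064 - -3.33) = 2.179872, which rounds to 2.1799.

2.1799


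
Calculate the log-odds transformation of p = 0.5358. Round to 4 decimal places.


Compute the odds: 0.5358/0.4642 = 1.1542.
Take the natural log: ln(1.1542) = 0.1434.

0.1434


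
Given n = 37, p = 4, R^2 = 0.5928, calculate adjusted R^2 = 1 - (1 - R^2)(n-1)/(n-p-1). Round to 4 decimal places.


Using the formula:
(1 - 0.5928) = 0.4072.
Multiply by 36/32: 0.4072 * 36 = 14.6592, then 14.6592 / 32 = 0.4581.
Adj R^2 = 1 - 0.4581 = 0.5419.

0.5419


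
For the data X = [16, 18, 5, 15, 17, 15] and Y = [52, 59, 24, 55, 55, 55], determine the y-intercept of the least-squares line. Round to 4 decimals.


Compute b1 = 2.6856 from the OLS formula.
With xbar = 14.3333 and ybar = 50.0000, the intercept is:
b0 = 50.0000 - 2.6856 * 14.3333 = 11.5060.

11.5060


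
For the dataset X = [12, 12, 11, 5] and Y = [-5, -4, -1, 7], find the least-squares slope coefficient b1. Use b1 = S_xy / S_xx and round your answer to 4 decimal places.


Calculate xbar = 10.0000, ybar = -0.7500.
S_xx = 34.0000, S_xy = -54.0000.
Using b1 = S_xy / S_xx = -54.0000 / 34.0000, we get b1 = -1.5882.

-1.5882


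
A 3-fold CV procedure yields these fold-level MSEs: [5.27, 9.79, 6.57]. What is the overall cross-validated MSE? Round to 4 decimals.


Sum of fold MSEs = 21.6300.
Average = 21.6300 / 3 = 7.2100.

7.2100


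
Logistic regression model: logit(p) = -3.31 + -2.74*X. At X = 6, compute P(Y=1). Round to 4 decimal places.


z = -3.31 + -2.74 * 6 = -19.7500.
Sigmoid: P = 1 / (1 + exp(19.7500)) = 0.0000.

0.0000


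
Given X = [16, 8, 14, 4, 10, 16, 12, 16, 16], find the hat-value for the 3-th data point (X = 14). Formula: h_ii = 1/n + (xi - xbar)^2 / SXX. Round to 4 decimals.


Compute xbar = 12.4444 with n = 9 observations.
SXX = 150.2222.
Leverage = 1/9 + (14 - 12.4444)^2/150.2222 = 0.1272.

0.1272


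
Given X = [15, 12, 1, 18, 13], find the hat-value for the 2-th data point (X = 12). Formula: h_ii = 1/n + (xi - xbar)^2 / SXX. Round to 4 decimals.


n = 5, xbar = 11.8000.
SXX = sum((xi - xbar)^2) = 166.8000.
h = 1/5 + (12 - 11.8000)^2 / 166.8000 = 0.2002.

0.2002


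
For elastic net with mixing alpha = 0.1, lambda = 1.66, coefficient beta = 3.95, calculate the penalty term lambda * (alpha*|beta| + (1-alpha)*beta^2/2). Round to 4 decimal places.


Compute:
L1 = 0.1 * 3.95 = 0.3950.
L2 = 0.9 * 3.95^2 / 2 = 7.0211.
Penalty = 1.66 * (0.3950 + 7.0211) = 12.3108.

12.3108


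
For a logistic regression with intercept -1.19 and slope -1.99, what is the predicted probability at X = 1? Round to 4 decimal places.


Compute z = -1.19 + (-1.99)(1) = -3.1800.
exp(-z) = 24.0468.
P = 1/(1 + 24.0468) = 0.0399.

0.0399


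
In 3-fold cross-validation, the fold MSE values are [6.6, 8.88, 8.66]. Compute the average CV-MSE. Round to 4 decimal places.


Add all fold MSEs: 24.1400.
Divide by k = 3: 24.1400/3 = 8.0467.

8.0467


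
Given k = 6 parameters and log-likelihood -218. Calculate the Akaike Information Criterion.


AIC = 2*6 - 2*(-218).
= 12 + 436 = 448.

448


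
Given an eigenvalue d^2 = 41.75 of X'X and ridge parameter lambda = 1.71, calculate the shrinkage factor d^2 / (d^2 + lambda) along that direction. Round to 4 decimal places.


Compute the denominator: 41.75 + 1.71 = 43.4600.
Shrinkage factor = 41.75 / 43.4600 = 0.9607.

0.9607


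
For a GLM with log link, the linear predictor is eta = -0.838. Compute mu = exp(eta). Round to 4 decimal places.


The inverse log link gives:
mu = exp(-0.838) = 0.4326.

0.4326


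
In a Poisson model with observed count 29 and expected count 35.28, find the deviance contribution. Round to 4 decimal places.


y/mu = 29/35.28 = 0.821995 (approx.), and ln(29/35.28) = -0.196020.
y * ln(y/mu) = 29 * -0.196020 = -5.684580.
y - mu = -6.28.
D = 2 * (-5.684580 - -6.28) = 1.190840, which rounds to 1.1908.

1.1908


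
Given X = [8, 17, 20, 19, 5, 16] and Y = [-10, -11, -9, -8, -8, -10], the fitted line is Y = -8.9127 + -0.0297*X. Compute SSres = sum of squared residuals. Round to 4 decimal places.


For each point, residual = actual - predicted.
Residuals: [-0.8497, -1.5824, 0.5067, 1.4770, 1.0612, -0.6121].
Sum of squared residuals = 7.1651.

7.1651


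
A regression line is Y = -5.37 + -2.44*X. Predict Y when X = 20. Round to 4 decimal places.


Substitute X = 20 into the equation:
Y = -5.37 + -2.44 * 20 = -5.37 + -48.8000 = -54.1700.

-54.1700


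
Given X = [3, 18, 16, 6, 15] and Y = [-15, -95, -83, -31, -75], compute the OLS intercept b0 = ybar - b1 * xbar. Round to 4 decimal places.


First find the slope: b1 = -5.2235.
Means: xbar = 11.6000, ybar = -59.8000.
b0 = ybar - b1 * xbar = -59.8000 - -5.2235 * 11.6000 = 0.7923.

0.7923


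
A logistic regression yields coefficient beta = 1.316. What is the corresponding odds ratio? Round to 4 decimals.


The odds ratio is computed as:
OR = e^(1.316) = 3.7285.

3.7285


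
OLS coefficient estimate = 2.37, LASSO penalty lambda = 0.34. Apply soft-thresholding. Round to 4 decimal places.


Absolute value: |2.37| = 2.37.
Compare to lambda = 0.34.
Since |beta| > lambda, coefficient = sign(beta)*(|beta| - lambda) = 2.0300.

2.0300


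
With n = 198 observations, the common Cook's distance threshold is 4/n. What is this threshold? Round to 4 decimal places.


Using the rule of thumb:
Threshold = 4 / 198 = 0.0202.

0.0202


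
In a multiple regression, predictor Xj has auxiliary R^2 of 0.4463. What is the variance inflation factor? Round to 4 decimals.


Using VIF = 1/(1 - R^2_j):
1 - 0.4463 = 0.5537.
VIF = 1.8060.

1.8060


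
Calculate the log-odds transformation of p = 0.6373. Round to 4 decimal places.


1 - p = 0.3627.
p/(1-p) = 1.7571.
logit = ln(1.7571) = 0.5637.

0.5637


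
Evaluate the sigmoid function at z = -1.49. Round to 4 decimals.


First, exp(1.4900) = 4.4371.
Then sigma(z) = 1/(1 + 4.4371) = 0.1839.

0.1839


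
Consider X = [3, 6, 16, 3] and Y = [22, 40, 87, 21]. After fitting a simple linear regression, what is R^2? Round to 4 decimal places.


After computing the OLS fit (b0=7.4386, b1=5.0088):
SSres = 8.9912, SStot = 2869.0000.
R^2 = 1 - 8.9912/2869.0000 = 0.9969.

0.9969


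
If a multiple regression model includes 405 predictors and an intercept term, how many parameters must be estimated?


Each predictor gets one coefficient, plus one intercept.
Total parameters = 405 + 1 = 406.

406


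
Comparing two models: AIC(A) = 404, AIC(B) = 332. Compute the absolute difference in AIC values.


Compute |404 - 332| = 72.
Model B has the smaller AIC.

72


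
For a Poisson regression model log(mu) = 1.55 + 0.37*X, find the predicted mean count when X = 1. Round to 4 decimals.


eta = 1.55 + 0.37 * 1 = 1.9200.
mu = exp(1.9200) = 6.8210.

6.8210


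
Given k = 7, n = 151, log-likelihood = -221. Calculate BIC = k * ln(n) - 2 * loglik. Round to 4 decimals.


Compute k*ln(n) = 7*ln(151) = 7*5.017280 = 35.120960.
Then -2*loglik = 442.
BIC = 35.120960 + 442 = 477.120960, which rounds to 477.1210.

477.1210


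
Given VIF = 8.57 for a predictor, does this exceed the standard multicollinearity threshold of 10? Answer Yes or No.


The threshold is 10.
VIF = 8.57 is < 10.
Multicollinearity indication: No.

No


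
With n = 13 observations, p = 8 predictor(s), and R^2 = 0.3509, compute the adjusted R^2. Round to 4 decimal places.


Using the formula:
(1 - 0.3509) = 0.6491.
Multiply by 12/4: 0.6491 * 12 = 7.7892, then 7.7892 / 4 = 1.9473.
Adj R^2 = 1 - 1.9473 = -0.9473.

-0.9473


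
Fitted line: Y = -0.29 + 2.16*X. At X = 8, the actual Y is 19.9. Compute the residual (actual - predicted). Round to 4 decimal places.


Predicted = -0.29 + 2.16 * 8 = 16.9900.
Residual = 19.9 - 16.9900 = 2.9100.

2.9100


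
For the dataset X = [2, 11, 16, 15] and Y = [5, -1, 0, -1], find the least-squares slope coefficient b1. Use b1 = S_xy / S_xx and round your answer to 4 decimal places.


First compute the means: xbar = 11.0000, ybar = 0.7500.
Then S_xx = sum((xi - xbar)^2) = 122.0000.
S_xy = sum((xi - xbar)(yi - ybar)) = -49.0000.
b1 = S_xy / S_xx = -49.0000 / 122.0000 = -0.4016.

-0.4016


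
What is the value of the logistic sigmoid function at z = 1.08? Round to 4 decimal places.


exp(-1.0800) = 0.3396.
1 + exp(-z) = 1.3396.
sigmoid = 1/1.3396 = 0.7465.

0.7465


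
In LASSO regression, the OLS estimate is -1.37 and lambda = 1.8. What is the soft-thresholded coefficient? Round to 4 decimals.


Absolute value: |-1.37| = 1.37.
Compare to lambda = 1.8.
Since |beta| <= lambda, the coefficient is set to 0.

0.0000


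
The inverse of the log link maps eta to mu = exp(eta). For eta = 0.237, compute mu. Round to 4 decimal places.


Apply the inverse link:
mu = e^0.237 = 1.2674.

1.2674


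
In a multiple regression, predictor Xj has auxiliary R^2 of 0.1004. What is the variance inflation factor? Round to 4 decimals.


Denominator: 1 - 0.1004 = 0.8996.
VIF = 1 / 0.8996 = 1.1116.

1.1116


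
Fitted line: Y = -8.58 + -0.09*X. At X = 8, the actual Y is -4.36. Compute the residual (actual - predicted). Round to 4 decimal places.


Predicted = -8.58 + -0.09 * 8 = -9.3000.
Residual = -4.36 - -9.3000 = 4.9400.

4.9400


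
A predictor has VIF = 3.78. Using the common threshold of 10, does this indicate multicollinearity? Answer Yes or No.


Compare VIF = 3.78 to the threshold of 10.
3.78 < 10, so the answer is No.

No


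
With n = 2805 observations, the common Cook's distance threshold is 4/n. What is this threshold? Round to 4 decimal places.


Using the rule of thumb:
Threshold = 4 / 2805 = 0.0014.

0.0014


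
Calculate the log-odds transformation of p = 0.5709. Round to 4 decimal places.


Compute the odds: 0.5709/0.4291 = 1.3305.
Take the natural log: ln(1.3305) = 0.2855.

0.2855


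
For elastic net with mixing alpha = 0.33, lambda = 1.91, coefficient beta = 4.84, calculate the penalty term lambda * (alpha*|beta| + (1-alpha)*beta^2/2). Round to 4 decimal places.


alpha * |beta| = 0.33 * 4.84 = 1.5972.
(1-alpha) * beta^2/2 = 0.67 * 23.4256/2 = 7.8476.
Total = 1.91 * (1.5972 + 7.8476) = 18.0395.

18.0395


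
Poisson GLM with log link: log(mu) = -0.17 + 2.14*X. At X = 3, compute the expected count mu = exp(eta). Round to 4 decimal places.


eta = -0.17 + 2.14 * 3 = 6.2500.
mu = exp(6.2500) = 518.0128.

518.0128


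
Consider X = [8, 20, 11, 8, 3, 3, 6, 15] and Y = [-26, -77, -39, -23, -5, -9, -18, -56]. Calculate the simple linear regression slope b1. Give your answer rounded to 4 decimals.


The sample means are xbar = 9.2500 and ybar = -31.6250.
Compute S_xx = 243.5000 and S_xy = -1010.7500.
Slope b1 = S_xy / S_xx = -1010.7500 / 243.5000 = -4.1509.

-4.1509


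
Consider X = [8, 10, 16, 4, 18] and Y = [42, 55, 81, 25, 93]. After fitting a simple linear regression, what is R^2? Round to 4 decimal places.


The fitted line is Y = 5.1566 + 4.8253*X.
SSres = 8.7470, SStot = 3100.8000.
R^2 = 1 - SSres/SStot = 0.9972.

0.9972


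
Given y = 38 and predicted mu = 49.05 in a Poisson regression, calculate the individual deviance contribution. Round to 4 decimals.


First: ln(38/49.05) = -0.255254.
Then: 38 * -0.255254 = -9.699652.
y - mu = 38 - 49.05 = -11.05.
D = 2(-9.699652 - -11.05) = 2.700696, which rounds to 2.7007.

2.7007


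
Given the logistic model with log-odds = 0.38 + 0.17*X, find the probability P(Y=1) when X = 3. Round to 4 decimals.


Compute z = 0.38 + (0.17)(3) = 0.8900.
exp(-z) = 0.4107.
P = 1/(1 + 0.4107) = 0.7089.

0.7089


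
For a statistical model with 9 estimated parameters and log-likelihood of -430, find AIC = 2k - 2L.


AIC = 2*9 - 2*(-430).
= 18 + 860 = 878.

878


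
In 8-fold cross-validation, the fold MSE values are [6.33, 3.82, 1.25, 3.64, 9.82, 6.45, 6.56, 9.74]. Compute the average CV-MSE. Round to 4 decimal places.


Total MSE across folds = 47.6100.
CV-MSE = 47.6100/8 = 5.9513.

5.9513


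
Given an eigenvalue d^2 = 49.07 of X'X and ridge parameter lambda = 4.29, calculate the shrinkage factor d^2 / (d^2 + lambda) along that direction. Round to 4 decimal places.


Compute the denominator: 49.07 + 4.29 = 53.3600.
Shrinkage factor = 49.07 / 53.3600 = 0.9196.

0.9196


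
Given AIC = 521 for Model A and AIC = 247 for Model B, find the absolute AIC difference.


Compute |521 - 247| = 274.
Model B has the smaller AIC.

274


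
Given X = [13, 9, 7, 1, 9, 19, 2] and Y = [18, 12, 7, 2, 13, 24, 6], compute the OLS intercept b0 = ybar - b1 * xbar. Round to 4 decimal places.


First find the slope: b1 = 1.1874.
Means: xbar = 8.5714, ybar = 11.7143.
b0 = ybar - b1 * xbar = 11.7143 - 1.1874 * 8.5714 = 1.5364.

1.5364


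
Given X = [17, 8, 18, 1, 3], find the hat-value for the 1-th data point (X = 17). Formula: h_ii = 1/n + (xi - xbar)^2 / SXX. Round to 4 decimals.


Mean of X: xbar = 9.4000.
SXX = 245.2000.
For X = 17: h = 1/5 + (17 - 9.4000)^2/245.2000 = 0.4356.

0.4356


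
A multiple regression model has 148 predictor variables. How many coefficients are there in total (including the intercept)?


Each predictor gets one coefficient, plus one intercept.
Total parameters = 148 + 1 = 149.

149


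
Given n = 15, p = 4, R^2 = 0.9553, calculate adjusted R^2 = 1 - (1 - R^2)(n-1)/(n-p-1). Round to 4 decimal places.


Using the formula:
(1 - 0.9553) = 0.0447.
Multiply by 14/10: 0.0447 * 14 = 0.6258, then 0.6258 / 10 = 0.0626.
Adj R^2 = 1 - 0.0626 = 0.9374.

0.9374


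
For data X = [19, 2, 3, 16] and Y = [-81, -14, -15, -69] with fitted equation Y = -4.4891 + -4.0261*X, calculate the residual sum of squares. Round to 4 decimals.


Predicted values from Y = -4.4891 + -4.0261*X.
Residuals: [-0.0150, -1.4587, 1.5674, -0.0933].
SSres = 4.5935.

4.5935


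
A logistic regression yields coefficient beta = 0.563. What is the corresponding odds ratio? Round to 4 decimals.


The odds ratio is computed as:
OR = e^(0.563) = 1.7559.

1.7559


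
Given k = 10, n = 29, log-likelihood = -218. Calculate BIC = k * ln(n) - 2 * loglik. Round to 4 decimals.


k * ln(n) = 10 * ln(29) = 10 * 3.367296 = 33.672960.
-2 * loglik = -2 * (-218) = 436.
BIC = 33.672960 + 436 = 469.672960, which rounds to 469.6730.

469.6730


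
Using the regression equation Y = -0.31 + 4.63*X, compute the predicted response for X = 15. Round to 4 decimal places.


Substitute X = 15 into the equation:
Y = -0.31 + 4.63 * 15 = -0.31 + 69.4500 = 69.1400.

69.1400


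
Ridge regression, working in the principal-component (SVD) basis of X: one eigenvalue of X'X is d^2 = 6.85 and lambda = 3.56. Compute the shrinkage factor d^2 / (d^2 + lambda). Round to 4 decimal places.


Compute the denominator: 6.85 + 3.56 = 10.4100.
Shrinkage factor = 6.85 / 10.4100 = 0.6580.

0.6580


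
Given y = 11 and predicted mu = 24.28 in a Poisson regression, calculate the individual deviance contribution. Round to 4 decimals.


y/mu = 11/24.28 = 0.453048 (approx.), and ln(11/24.28) = -0.791758.
y * ln(y/mu) = 11 * -0.791758 = -8.709338.
y - mu = -13.28.
D = 2 * (-8.709338 - -13.28) = 9.141324, which rounds to 9.1413.

9.1413


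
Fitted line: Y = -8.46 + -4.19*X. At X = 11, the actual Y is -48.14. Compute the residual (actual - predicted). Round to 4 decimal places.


Compute yhat = -8.46 + (-4.19)(11) = -54.5500.
Residual = actual - predicted = -48.14 - -54.5500 = 6.4100.

6.4100


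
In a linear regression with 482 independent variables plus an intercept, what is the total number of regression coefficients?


Including the intercept, the model has 482 predictor coefficients + 1 intercept.
Total = 483.

483


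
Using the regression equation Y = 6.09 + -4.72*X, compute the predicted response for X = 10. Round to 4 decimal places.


Substitute X = 10 into the equation:
Y = 6.09 + -4.72 * 10 = 6.09 + -47.2000 = -41.1100.

-41.1100


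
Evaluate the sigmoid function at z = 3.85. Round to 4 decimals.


Compute exp(-3.8500) = 0.0213.
Sigmoid = 1 / (1 + 0.0213) = 1 / 1.0213 = 0.9792.

0.9792


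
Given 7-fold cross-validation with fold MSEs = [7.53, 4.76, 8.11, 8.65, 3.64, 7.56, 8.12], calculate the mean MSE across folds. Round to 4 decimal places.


Total MSE across folds = 48.3700.
CV-MSE = 48.3700/7 = 6.9100.

6.9100


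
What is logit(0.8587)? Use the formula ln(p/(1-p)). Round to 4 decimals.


1 - p = 0.1413.
p/(1-p) = 6.0771.
logit = ln(6.0771) = 1.8045.

1.8045


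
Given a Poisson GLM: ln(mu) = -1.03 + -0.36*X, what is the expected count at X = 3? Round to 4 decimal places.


Linear predictor: eta = -1.03 + (-0.36)(3) = -2.1100.
Expected count: mu = exp(-2.1100) = 0.1212.

0.1212


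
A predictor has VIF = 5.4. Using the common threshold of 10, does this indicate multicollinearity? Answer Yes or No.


Check: VIF = 5.4 vs threshold = 10.
Since 5.4 < 10, the answer is No.

No


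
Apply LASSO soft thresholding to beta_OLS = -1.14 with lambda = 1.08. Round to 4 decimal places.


Absolute value: |-1.14| = 1.14.
Compare to lambda = 1.08.
Since |beta| > lambda, coefficient = sign(beta)*(|beta| - lambda) = -0.0600.

-0.0600


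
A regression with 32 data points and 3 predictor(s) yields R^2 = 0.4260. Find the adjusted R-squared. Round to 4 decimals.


Plug in: Adj R^2 = 1 - (1 - 0.4260) * 31/28.
= 1 - 0.5740 * 31/28
= 1 - 17.7940 / 28
= 1 - 0.6355 = 0.3645.

0.3645


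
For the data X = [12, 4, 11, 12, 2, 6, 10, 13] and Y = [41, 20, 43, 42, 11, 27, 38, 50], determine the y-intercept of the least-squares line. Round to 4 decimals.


Compute b1 = 3.1523 from the OLS formula.
With xbar = 8.7500 and ybar = 34.0000, the intercept is:
b0 = 34.0000 - 3.1523 * 8.7500 = 6.4177.

6.4177


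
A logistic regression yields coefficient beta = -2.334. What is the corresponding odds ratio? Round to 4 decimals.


The odds ratio is computed as:
OR = e^(-2.334) = 0.0969.

0.0969


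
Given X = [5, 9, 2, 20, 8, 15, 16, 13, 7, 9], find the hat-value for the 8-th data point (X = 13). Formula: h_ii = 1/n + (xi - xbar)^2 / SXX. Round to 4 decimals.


Mean of X: xbar = 10.4000.
SXX = 272.4000.
For X = 13: h = 1/10 + (13 - 10.4000)^2/272.4000 = 0.1248.

0.1248


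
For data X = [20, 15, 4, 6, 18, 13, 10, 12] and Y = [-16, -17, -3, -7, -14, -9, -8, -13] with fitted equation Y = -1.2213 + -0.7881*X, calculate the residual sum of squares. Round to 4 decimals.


For each point, residual = actual - predicted.
Residuals: [0.9833, -3.9572, 1.3737, -1.0501, 1.4071, 2.4666, 1.1023, -2.3215].
Sum of squared residuals = 34.2845.

34.2845


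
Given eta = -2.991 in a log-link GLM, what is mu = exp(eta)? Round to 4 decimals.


The inverse log link gives:
mu = exp(-2.991) = 0.0502.

0.0502


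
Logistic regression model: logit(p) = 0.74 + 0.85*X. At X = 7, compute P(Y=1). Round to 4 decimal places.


Linear predictor: z = 0.74 + 0.85 * 7 = 6.6900.
P = 1/(1 + exp(-6.6900)) = 1/(1 + 0.0012) = 0.9988.

0.9988


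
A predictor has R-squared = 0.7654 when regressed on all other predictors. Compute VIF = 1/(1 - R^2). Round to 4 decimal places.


VIF = 1 / (1 - 0.7654).
= 1 / 0.2346 = 4.2626.

4.2626


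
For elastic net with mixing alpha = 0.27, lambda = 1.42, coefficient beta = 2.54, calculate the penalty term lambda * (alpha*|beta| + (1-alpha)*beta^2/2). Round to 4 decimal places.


L1 component = 0.27 * |2.54| = 0.6858.
L2 component = 0.73 * 2.54^2 / 2 = 2.3548.
Penalty = 1.42 * (0.6858 + 2.3548) = 1.42 * 3.0406 = 4.3177.

4.3177


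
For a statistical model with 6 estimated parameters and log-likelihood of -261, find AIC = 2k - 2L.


AIC = 2*6 - 2*(-261).
= 12 + 522 = 534.

534


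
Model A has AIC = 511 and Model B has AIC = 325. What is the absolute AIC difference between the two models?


Compute |511 - 325| = 186.
Model B has the smaller AIC.

186


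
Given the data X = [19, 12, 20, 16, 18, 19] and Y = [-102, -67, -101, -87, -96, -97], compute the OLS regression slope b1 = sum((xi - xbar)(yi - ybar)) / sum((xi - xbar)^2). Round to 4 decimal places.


Calculate xbar = 17.3333, ybar = -91.6667.
S_xx = 43.3333, S_xy = -191.6667.
Using b1 = S_xy / S_xx = -191.6667 / 43.3333, we get b1 = -4.4231.

-4.4231


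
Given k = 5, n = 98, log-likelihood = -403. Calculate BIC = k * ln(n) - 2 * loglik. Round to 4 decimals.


ln(98) = 4.584967.
k * ln(n) = 5 * 4.584967 = 22.924835.
-2L = 806.
BIC = 22.924835 + 806 = 828.924835, which rounds to 828.9248.

828.9248


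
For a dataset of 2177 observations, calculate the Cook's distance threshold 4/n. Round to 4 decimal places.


Cook's distance cutoff = 4/n = 4/2177.
= 0.0018.

0.0018


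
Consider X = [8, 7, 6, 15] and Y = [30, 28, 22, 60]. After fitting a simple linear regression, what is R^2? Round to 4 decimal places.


Fit the OLS line: b0 = -2.4400, b1 = 4.1600.
SSres = 2.7200.
SStot = 868.0000.
R^2 = 1 - 2.7200/868.0000 = 0.9969.

0.9969


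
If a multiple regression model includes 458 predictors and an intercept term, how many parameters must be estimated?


Total coefficients = number of predictors + 1 (for the intercept).
= 458 + 1 = 459.

459


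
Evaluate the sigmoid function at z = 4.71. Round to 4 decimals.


First, exp(-4.7100) = 0.0090.
Then sigma(z) = 1/(1 + 0.0090) = 0.9911.

0.9911


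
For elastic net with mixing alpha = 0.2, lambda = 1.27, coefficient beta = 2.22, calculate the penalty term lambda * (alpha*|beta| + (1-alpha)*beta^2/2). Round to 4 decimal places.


L1 component = 0.2 * |2.22| = 0.4440.
L2 component = 0.8 * 2.22^2 / 2 = 1.9714.
Penalty = 1.27 * (0.4440 + 1.9714) = 1.27 * 2.4154 = 3.0675.

3.0675


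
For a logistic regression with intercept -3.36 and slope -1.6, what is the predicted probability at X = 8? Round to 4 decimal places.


Compute z = -3.36 + (-1.6)(8) = -16.1600.
exp(-z) = 10427947.2967.
P = 1/(1 + 10427947.2967) = 0.0000.

0.0000


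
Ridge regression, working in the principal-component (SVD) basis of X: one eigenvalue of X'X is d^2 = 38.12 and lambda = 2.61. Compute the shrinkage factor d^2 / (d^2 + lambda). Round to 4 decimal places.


Compute the denominator: 38.12 + 2.61 = 40.7300.
Shrinkage factor = 38.12 / 40.7300 = 0.9359.

0.9359


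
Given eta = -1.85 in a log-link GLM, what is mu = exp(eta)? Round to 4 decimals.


The inverse log link gives:
mu = exp(-1.85) = 0.1572.

0.1572


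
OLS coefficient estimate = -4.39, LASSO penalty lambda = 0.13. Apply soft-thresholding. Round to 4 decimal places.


Absolute value: |-4.39| = 4.39.
Compare to lambda = 0.13.
Since |beta| > lambda, coefficient = sign(beta)*(|beta| - lambda) = -4.2600.

-4.2600


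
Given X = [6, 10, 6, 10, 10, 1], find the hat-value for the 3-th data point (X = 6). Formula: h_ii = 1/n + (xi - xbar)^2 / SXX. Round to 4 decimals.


Mean of X: xbar = 7.1667.
SXX = 64.8333.
For X = 6: h = 1/6 + (6 - 7.1667)^2/64.8333 = 0.1877.

0.1877


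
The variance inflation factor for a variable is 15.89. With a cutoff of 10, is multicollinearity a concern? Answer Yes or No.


The threshold is 10.
VIF = 15.89 is >= 10.
Multicollinearity indication: Yes.

Yes


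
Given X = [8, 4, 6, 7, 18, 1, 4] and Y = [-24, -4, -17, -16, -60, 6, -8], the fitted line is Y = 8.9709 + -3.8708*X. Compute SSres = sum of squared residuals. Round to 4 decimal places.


For each point, residual = actual - predicted.
Residuals: [-2.0045, 2.5123, -2.7461, 2.1247, 0.7035, 0.8999, -1.4877].
Sum of squared residuals = 25.9031.

25.9031


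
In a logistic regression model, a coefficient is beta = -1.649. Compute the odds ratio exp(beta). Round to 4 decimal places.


Odds ratio = exp(beta) = exp(-1.649).
= 0.1922.

0.1922


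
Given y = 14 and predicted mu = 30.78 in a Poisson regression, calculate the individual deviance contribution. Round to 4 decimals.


First: ln(14/30.78) = -0.787808.
Then: 14 * -0.787808 = -11.029312.
y - mu = 14 - 30.78 = -16.78.
D = 2(-11.029312 - -16.78) = 11.501376, which rounds to 11.5014.

11.5014


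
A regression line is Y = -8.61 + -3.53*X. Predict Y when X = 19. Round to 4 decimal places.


Plug X = 19 into Y = -8.61 + -3.53*X:
Y = -8.61 + -67.0700 = -75.6800.

-75.6800


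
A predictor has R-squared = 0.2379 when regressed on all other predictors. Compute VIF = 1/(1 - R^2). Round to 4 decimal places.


Using VIF = 1/(1 - R^2_j):
1 - 0.2379 = 0.7621.
VIF = 1.3122.

1.3122


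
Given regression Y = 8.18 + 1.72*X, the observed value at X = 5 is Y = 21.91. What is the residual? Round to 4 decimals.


Predicted = 8.18 + 1.72 * 5 = 16.7800.
Residual = 21.91 - 16.7800 = 5.1300.

5.1300


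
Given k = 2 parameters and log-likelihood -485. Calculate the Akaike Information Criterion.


AIC = 2*2 - 2*(-485).
= 4 + 970 = 974.

974


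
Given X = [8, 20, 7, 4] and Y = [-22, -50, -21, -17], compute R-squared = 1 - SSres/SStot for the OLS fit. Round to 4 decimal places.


The fitted line is Y = -6.6235 + -2.1412*X.
SSres = 7.0353, SStot = 689.0000.
R^2 = 1 - SSres/SStot = 0.9898.

0.9898


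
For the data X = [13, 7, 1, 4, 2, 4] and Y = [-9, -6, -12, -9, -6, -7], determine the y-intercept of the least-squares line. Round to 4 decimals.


Compute b1 = 0.0650 from the OLS formula.
With xbar = 5.1667 and ybar = -8.1667, the intercept is:
b0 = -8.1667 - 0.0650 * 5.1667 = -8.5026.

-8.5026


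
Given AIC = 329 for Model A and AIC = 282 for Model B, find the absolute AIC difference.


Absolute difference = |329 - 282| = 47.
The model with lower AIC (B) is preferred.

47


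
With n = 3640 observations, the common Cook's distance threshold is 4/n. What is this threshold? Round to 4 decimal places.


Using the rule of thumb:
Threshold = 4 / 3640 = 0.0011.

0.0011


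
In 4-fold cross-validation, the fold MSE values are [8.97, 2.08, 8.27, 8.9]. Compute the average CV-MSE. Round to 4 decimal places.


Total MSE across folds = 28.2200.
CV-MSE = 28.2200/4 = 7.0550.

7.0550


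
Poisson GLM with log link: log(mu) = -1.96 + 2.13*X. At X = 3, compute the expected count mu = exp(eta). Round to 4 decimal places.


Compute eta = -1.96 + 2.13 * 3 = 4.4300.
Apply inverse link: mu = e^4.4300 = 83.9314.

83.9314


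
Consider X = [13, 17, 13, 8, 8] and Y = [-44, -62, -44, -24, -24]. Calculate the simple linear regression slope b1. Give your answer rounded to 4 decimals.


Calculate xbar = 11.8000, ybar = -39.6000.
S_xx = 58.8000, S_xy = -245.6000.
Using b1 = S_xy / S_xx = -245.6000 / 58.8000, we get b1 = -4.1769.

-4.1769


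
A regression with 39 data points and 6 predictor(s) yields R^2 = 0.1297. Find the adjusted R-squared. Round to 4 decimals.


Plug in: Adj R^2 = 1 - (1 - 0.1297) * 38/32.
= 1 - 0.8703 * 38/32
= 1 - 33.0714 / 32
= 1 - 1.0335 = -0.0335.

-0.0335


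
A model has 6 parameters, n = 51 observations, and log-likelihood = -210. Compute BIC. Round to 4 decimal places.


Compute k*ln(n) = 6*ln(51) = 6*3.931826 = 23.590956.
Then -2*loglik = 420.
BIC = 23.590956 + 420 = 443.590956, which rounds to 443.5910.

443.5910


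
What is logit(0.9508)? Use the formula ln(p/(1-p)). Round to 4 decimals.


Compute the odds: 0.9508/0.0492 = 19.3252.
Take the natural log: ln(19.3252) = 2.9614.

2.9614


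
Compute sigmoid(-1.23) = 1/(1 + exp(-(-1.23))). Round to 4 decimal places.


Compute exp(1.2300) = 3.4212.
Sigmoid = 1 / (1 + 3.4212) = 1 / 4.4212 = 0.2262.

0.2262


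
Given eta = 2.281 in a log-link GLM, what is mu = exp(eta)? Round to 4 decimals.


mu = exp(eta) = exp(2.281).
= 9.7865.

9.7865


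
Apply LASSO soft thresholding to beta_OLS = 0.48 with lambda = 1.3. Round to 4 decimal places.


Absolute value: |0.48| = 0.48.
Compare to lambda = 1.3.
Since |beta| <= lambda, the coefficient is set to 0.

0.0000


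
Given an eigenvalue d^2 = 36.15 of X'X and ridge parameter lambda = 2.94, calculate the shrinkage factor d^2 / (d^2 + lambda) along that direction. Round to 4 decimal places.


d^2 + lambda = 36.15 + 2.94 = 39.0900.
Shrinkage factor = 36.15/39.0900 = 0.9248.

0.9248


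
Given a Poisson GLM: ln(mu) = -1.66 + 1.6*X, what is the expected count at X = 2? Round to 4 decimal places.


Compute eta = -1.66 + 1.6 * 2 = 1.5400.
Apply inverse link: mu = e^1.5400 = 4.6646.

4.6646


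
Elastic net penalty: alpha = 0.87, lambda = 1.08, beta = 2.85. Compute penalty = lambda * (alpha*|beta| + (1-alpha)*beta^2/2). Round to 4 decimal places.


alpha * |beta| = 0.87 * 2.85 = 2.4795.
(1-alpha) * beta^2/2 = 0.13 * 8.1225/2 = 0.5280.
Total = 1.08 * (2.4795 + 0.5280) = 3.2481.

3.2481


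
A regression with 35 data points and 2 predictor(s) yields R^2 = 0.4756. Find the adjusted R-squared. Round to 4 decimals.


Using the formula:
(1 - 0.4756) = 0.5244.
Multiply by 34/32: 0.5244 * 34 = 17.8296, then 17.8296 / 32 = 0.5572.
Adj R^2 = 1 - 0.5572 = 0.4428.

0.4428


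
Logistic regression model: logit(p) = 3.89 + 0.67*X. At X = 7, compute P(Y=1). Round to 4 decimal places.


Linear predictor: z = 3.89 + 0.67 * 7 = 8.5800.
P = 1/(1 + exp(-8.5800)) = 1/(1 + 0.0002) = 0.9998.

0.9998


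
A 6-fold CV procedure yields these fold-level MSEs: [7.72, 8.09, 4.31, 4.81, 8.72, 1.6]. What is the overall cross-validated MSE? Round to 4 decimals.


Sum of fold MSEs = 35.2500.
Average = 35.2500 / 6 = 5.8750.

5.8750


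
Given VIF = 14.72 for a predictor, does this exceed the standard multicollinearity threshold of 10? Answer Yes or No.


Compare VIF = 14.72 to the threshold of 10.
14.72 >= 10, so the answer is Yes.

Yes


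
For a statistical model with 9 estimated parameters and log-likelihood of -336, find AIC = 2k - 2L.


Compute:
2k = 2*9 = 18.
-2*loglik = -2*(-336) = 672.
AIC = 18 + 672 = 690.

690


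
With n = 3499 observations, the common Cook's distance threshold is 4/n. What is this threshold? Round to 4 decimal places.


Using the rule of thumb:
Threshold = 4 / 3499 = 0.0011.

0.0011


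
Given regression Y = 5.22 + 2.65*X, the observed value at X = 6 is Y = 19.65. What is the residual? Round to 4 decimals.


Fitted value at X = 6 is yhat = 5.22 + 2.65*6 = 21.1200.
Residual = 19.65 - 21.1200 = -1.4700.

-1.4700


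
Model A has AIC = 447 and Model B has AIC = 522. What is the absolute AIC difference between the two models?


Compute |447 - 522| = 75.
Model A has the smaller AIC.

75


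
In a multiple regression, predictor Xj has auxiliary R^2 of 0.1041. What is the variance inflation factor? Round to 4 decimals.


VIF = 1 / (1 - 0.1041).
= 1 / 0.8959 = 1.1162.

1.1162


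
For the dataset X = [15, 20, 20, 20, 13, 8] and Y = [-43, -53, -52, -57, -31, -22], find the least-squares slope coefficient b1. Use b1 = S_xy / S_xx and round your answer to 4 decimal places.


Calculate xbar = 16.0000, ybar = -43.0000.
S_xx = 122.0000, S_xy = -336.0000.
Using b1 = S_xy / S_xx = -336.0000 / 122.0000, we get b1 = -2.7541.

-2.7541


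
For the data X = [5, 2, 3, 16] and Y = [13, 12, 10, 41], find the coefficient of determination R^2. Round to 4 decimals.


After computing the OLS fit (b0=4.3880, b1=2.2480):
SSres = 18.3120, SStot = 650.0000.
R^2 = 1 - 18.3120/650.0000 = 0.9718.

0.9718


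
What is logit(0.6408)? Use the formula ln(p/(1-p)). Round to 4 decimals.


Compute the odds: 0.6408/0.3592 = 1.7840.
Take the natural log: ln(1.7840) = 0.5788.

0.5788


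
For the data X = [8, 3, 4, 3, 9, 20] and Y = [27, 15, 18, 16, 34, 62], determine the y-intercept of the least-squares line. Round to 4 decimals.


Compute b1 = 2.7494 from the OLS formula.
With xbar = 7.8333 and ybar = 28.6667, the intercept is:
b0 = 28.6667 - 2.7494 * 7.8333 = 7.1296.

7.1296


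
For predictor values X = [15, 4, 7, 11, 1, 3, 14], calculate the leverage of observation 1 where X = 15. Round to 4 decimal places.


Mean of X: xbar = 7.8571.
SXX = 184.8571.
For X = 15: h = 1/7 + (15 - 7.8571)^2/184.8571 = 0.4189.

0.4189


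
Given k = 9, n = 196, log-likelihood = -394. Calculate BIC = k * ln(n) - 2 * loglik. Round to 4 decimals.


k * ln(n) = 9 * ln(196) = 9 * 5.278115 = 47.503035.
-2 * loglik = -2 * (-394) = 788.
BIC = 47.503035 + 788 = 835.503035, which rounds to 835.5030.

835.5030


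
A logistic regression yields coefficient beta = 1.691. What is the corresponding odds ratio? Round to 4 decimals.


exp(1.691) = 5.4249.
So the odds ratio is 5.4249.

5.4249


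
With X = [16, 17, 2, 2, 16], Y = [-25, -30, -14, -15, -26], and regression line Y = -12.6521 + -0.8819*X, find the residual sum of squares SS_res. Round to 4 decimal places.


Compute predicted values, then residuals = yi - yhat_i.
Residuals: [1.7625, -2.3556, 0.4159, -0.5841, 0.7625].
SSres = sum(residual^2) = 9.7508.

9.7508


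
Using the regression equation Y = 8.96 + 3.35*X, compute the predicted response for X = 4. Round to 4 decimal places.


Plug X = 4 into Y = 8.96 + 3.35*X:
Y = 8.96 + 13.4000 = 22.3600.

22.3600


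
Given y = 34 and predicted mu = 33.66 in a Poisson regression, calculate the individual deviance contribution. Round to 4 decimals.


Compute y*ln(y/mu) = 34*ln(34/33.66) = 34*0.010050 = 0.341700.
y - mu = 0.34.
D = 2*(0.341700 - (0.34)) = 0.003400, which rounds to 0.0034.

0.0034


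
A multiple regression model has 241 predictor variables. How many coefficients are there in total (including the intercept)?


Total coefficients = number of predictors + 1 (for the intercept).
= 241 + 1 = 242.

242


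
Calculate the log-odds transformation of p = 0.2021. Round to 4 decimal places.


The odds are p/(1-p) = 0.2021 / 0.7979 = 0.2533.
logit(p) = ln(0.2533) = -1.3732.

-1.3732


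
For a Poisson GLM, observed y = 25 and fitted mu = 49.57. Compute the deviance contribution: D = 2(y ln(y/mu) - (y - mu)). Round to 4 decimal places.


y/mu = 25/49.57 = 0.504337 (approx.), and ln(25/49.57) = -0.684510.
y * ln(y/mu) = 25 * -0.684510 = -17.112750.
y - mu = -24.57.
D = 2 * (-17.112750 - -24.57) = 14.914500, which rounds to 14.9145.

14.9145


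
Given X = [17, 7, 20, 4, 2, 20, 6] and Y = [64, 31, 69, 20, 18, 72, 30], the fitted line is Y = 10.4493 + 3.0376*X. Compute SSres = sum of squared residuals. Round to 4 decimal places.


Predicted values from Y = 10.4493 + 3.0376*X.
Residuals: [1.9115, -0.7125, -2.2013, -2.5997, 1.4755, 0.7987, 1.3251].
SSres = 20.3366.

20.3366


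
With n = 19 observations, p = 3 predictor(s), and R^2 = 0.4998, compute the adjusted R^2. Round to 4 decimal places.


Using the formula:
(1 - 0.4998) = 0.5002.
Multiply by 18/15: 0.5002 * 18 = 9.0036, then 9.0036 / 15 = 0.6002.
Adj R^2 = 1 - 0.6002 = 0.3998.

0.3998


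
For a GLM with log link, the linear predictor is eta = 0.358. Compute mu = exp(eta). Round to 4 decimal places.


Apply the inverse link:
mu = e^0.358 = 1.4305.

1.4305


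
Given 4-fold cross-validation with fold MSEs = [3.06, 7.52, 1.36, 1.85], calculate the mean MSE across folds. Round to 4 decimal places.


Add all fold MSEs: 13.7900.
Divide by k = 4: 13.7900/4 = 3.4475.

3.4475


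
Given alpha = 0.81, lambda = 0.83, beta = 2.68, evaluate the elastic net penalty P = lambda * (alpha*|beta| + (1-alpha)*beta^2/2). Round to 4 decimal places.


Compute:
L1 = 0.81 * 2.68 = 2.1708.
L2 = 0.19 * 2.68^2 / 2 = 0.6823.
Penalty = 0.83 * (2.1708 + 0.6823) = 2.3681.

2.3681


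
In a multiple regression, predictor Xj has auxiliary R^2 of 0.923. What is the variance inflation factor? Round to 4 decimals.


Denominator: 1 - 0.923 = 0.077.
VIF = 1 / 0.077 = 12.9870.

12.9870


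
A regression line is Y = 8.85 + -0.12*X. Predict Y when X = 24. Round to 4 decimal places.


Predicted value:
Y = 8.85 + (-0.12)(24) = 8.85 + -2.8800 = 5.9700.

5.9700


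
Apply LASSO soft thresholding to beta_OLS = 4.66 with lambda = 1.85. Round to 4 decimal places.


|beta_OLS| = 4.66.
lambda = 1.85.
Since |beta| > lambda, coefficient = sign(beta)*(|beta| - lambda) = 2.8100.
Result = 2.8100.

2.8100


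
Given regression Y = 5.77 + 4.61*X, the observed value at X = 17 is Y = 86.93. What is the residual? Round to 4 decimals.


Fitted value at X = 17 is yhat = 5.77 + 4.61*17 = 84.1400.
Residual = 86.93 - 84.1400 = 2.7900.

2.7900


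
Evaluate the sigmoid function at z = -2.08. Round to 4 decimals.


Compute exp(2.0800) = 8.0045.
Sigmoid = 1 / (1 + 8.0045) = 1 / 9.0045 = 0.1111.

0.1111


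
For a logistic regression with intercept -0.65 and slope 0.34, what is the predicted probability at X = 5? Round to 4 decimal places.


Linear predictor: z = -0.65 + 0.34 * 5 = 1.0500.
P = 1/(1 + exp(-1.0500)) = 1/(1 + 0.3499) = 0.7408.

0.7408


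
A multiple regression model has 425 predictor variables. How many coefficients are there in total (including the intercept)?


Each predictor gets one coefficient, plus one intercept.
Total parameters = 425 + 1 = 426.

426


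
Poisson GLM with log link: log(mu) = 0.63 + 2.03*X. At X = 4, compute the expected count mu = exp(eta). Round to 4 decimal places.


Linear predictor: eta = 0.63 + (2.03)(4) = 8.7500.
Expected count: mu = exp(8.7500) = 6310.6881.

6310.6881
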